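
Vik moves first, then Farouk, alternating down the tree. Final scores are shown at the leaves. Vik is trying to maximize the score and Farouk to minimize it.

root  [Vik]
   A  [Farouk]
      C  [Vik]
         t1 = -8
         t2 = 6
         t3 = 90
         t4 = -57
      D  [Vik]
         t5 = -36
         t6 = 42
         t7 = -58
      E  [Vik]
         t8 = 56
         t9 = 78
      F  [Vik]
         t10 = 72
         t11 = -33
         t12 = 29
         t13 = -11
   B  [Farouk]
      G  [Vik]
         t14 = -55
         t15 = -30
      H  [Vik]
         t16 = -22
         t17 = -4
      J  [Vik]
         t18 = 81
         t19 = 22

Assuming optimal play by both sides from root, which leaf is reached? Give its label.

C (Vik): max(-8, 6, 90, -57) = 90
D (Vik): max(-36, 42, -58) = 42
E (Vik): max(56, 78) = 78
F (Vik): max(72, -33, 29, -11) = 72
A (Farouk): min(90, 42, 78, 72) = 42
G (Vik): max(-55, -30) = -30
H (Vik): max(-22, -4) = -4
J (Vik): max(81, 22) = 81
B (Farouk): min(-30, -4, 81) = -30
root (Vik): max(42, -30) = 42
At root, Vik picks A (highest: 42).
At A, Farouk picks D (lowest: 42).
At D, Vik picks t6 (highest: 42).
Terminal value 42.

t6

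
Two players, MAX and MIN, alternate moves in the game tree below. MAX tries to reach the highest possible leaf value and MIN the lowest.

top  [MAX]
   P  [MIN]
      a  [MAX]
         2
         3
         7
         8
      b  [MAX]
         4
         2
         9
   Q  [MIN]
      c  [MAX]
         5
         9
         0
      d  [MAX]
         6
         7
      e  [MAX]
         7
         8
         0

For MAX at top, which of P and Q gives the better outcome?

a (MAX): max(2, 3, 7, 8) = 8
b (MAX): max(4, 2, 9) = 9
P (MIN): min(8, 9) = 8
c (MAX): max(5, 9, 0) = 9
d (MAX): max(6, 7) = 7
e (MAX): max(7, 8, 0) = 8
Q (MIN): min(9, 7, 8) = 7
MAX prefers the higher value; P=8, Q=7. P is better since 8 > 7.

P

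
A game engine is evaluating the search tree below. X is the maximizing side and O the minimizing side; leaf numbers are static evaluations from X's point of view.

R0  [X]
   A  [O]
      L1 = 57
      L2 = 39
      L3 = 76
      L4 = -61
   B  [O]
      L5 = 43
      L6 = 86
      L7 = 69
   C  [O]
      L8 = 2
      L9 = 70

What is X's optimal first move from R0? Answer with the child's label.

B

A (O): min(57, 39, 76, -61) = -61
B (O): min(43, 86, 69) = 43
C (O): min(2, 70) = 2
R0 (X): max(-61, 43, 2) = 43
X at R0 wants the highest of {A=-61, B=43, C=2}, so chooses B.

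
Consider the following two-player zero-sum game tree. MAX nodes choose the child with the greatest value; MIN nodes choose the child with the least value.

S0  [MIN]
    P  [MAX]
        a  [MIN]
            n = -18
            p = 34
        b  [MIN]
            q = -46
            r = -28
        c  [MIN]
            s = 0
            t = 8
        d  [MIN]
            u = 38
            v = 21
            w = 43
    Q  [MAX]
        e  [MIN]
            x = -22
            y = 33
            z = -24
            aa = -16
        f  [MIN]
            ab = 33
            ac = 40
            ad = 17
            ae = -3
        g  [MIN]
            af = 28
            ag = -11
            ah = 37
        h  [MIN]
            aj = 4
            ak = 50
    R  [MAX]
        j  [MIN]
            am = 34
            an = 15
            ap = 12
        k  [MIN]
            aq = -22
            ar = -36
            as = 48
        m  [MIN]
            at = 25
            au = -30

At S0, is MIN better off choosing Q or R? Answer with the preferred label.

Q

e (MIN): min(-22, 33, -24, -16) = -24
f (MIN): min(33, 40, 17, -3) = -3
g (MIN): min(28, -11, 37) = -11
h (MIN): min(4, 50) = 4
Q (MAX): max(-24, -3, -11, 4) = 4
j (MIN): min(34, 15, 12) = 12
k (MIN): min(-22, -36, 48) = -36
m (MIN): min(25, -30) = -30
R (MAX): max(12, -36, -30) = 12
MIN prefers the lower value; Q=4, R=12. Q is better since 4 < 12.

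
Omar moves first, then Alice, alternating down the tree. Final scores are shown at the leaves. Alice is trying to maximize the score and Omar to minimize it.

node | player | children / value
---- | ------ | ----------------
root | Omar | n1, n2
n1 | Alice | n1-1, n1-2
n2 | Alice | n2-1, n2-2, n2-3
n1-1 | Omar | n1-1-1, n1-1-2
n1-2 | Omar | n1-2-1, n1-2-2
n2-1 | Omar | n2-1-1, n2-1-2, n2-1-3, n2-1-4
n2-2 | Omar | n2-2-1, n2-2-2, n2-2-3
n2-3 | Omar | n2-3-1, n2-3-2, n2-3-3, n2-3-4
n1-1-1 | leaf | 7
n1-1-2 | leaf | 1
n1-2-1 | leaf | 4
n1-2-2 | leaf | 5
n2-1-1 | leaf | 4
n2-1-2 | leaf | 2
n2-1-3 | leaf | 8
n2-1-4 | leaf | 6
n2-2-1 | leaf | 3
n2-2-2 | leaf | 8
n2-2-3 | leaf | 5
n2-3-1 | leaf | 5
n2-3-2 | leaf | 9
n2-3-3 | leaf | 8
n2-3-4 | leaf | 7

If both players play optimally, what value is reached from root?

4

n1-1 (Omar): min(7, 1) = 1
n1-2 (Omar): min(4, 5) = 4
n1 (Alice): max(1, 4) = 4
n2-1 (Omar): min(4, 2, 8, 6) = 2
n2-2 (Omar): min(3, 8, 5) = 3
n2-3 (Omar): min(5, 9, 8, 7) = 5
n2 (Alice): max(2, 3, 5) = 5
root (Omar): min(4, 5) = 4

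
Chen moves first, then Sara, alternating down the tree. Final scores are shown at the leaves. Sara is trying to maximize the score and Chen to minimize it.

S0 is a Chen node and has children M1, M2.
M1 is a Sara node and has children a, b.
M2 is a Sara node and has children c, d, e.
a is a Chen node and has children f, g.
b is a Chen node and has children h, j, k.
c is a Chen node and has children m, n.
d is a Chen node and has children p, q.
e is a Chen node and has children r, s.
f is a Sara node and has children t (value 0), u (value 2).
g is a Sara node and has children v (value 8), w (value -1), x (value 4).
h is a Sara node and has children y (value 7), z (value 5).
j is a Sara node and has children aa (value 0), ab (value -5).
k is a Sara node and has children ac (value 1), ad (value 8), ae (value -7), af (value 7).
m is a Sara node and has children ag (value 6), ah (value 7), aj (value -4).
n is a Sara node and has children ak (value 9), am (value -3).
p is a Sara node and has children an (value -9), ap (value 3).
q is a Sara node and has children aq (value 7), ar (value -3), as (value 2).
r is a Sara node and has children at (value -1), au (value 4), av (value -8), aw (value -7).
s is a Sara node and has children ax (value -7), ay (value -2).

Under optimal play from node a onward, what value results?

2

f (Sara): max(0, 2) = 2
g (Sara): max(8, -1, 4) = 8
a (Chen): min(2, 8) = 2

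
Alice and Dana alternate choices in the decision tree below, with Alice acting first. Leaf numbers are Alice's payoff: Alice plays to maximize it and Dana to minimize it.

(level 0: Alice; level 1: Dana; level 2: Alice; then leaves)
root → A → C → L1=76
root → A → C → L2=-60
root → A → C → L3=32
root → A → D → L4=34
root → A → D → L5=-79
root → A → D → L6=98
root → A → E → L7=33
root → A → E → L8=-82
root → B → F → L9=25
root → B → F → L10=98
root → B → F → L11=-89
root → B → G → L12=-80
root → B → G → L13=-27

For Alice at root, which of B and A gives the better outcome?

A

F (Alice): max(25, 98, -89) = 98
G (Alice): max(-80, -27) = -27
B (Dana): min(98, -27) = -27
C (Alice): max(76, -60, 32) = 76
D (Alice): max(34, -79, 98) = 98
E (Alice): max(33, -82) = 33
A (Dana): min(76, 98, 33) = 33
Alice prefers the higher value; B=-27, A=33. A is better since 33 > -27.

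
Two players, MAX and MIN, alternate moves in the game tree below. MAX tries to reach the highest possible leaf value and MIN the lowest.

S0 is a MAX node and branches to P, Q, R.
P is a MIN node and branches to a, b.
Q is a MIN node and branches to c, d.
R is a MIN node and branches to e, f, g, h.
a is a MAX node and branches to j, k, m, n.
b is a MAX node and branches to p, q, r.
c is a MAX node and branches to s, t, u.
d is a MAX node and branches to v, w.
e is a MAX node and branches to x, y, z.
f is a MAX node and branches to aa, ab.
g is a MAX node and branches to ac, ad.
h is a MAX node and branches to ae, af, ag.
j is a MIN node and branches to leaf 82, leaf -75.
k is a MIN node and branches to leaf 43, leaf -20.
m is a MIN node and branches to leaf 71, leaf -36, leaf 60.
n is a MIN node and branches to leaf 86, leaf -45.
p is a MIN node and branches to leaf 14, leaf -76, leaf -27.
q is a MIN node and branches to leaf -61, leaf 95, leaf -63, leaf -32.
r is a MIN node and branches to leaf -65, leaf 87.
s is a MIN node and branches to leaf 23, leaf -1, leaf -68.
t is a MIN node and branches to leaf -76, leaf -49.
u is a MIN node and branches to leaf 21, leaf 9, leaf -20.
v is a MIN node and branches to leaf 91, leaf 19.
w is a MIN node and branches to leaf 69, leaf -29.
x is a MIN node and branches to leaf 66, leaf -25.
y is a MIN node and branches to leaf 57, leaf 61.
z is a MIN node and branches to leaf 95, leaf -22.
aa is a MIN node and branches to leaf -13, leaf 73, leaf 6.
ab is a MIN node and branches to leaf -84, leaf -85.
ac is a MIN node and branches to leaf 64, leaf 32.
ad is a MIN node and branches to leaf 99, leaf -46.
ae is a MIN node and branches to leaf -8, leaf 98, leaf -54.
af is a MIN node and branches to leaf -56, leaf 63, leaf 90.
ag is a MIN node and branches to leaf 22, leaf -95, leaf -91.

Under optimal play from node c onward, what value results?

s (MIN): min(23, -1, -68) = -68
t (MIN): min(-76, -49) = -76
u (MIN): min(21, 9, -20) = -20
c (MAX): max(-68, -76, -20) = -20

-20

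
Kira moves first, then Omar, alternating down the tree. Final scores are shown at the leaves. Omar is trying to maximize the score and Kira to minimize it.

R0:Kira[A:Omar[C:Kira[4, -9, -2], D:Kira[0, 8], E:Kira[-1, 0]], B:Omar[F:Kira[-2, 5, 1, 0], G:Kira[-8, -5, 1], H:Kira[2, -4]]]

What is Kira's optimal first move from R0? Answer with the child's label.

B

C (Kira): min(4, -9, -2) = -9
D (Kira): min(0, 8) = 0
E (Kira): min(-1, 0) = -1
A (Omar): max(-9, 0, -1) = 0
F (Kira): min(-2, 5, 1, 0) = -2
G (Kira): min(-8, -5, 1) = -8
H (Kira): min(2, -4) = -4
B (Omar): max(-2, -8, -4) = -2
R0 (Kira): min(0, -2) = -2
Kira at R0 wants the lowest of {A=0, B=-2}, so chooses B.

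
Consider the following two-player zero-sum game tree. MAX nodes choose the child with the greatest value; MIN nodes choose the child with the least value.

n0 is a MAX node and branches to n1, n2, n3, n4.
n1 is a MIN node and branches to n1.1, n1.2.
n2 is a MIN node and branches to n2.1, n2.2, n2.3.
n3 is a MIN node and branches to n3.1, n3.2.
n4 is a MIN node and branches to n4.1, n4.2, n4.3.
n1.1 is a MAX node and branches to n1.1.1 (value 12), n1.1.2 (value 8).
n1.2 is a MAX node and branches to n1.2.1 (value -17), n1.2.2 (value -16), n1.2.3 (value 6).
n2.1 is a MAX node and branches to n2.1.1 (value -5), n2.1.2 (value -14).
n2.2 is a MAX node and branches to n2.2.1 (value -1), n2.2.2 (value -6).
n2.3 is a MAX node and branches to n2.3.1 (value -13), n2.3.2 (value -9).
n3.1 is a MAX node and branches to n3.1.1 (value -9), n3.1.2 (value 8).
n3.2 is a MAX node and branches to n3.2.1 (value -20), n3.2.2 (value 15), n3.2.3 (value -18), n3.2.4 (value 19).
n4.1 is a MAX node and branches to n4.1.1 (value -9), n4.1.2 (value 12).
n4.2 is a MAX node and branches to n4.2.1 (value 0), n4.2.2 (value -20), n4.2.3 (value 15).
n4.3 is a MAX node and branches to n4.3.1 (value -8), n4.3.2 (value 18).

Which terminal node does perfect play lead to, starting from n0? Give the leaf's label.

n1.1 (MAX): max(12, 8) = 12
n1.2 (MAX): max(-17, -16, 6) = 6
n1 (MIN): min(12, 6) = 6
n2.1 (MAX): max(-5, -14) = -5
n2.2 (MAX): max(-1, -6) = -1
n2.3 (MAX): max(-13, -9) = -9
n2 (MIN): min(-5, -1, -9) = -9
n3.1 (MAX): max(-9, 8) = 8
n3.2 (MAX): max(-20, 15, -18, 19) = 19
n3 (MIN): min(8, 19) = 8
n4.1 (MAX): max(-9, 12) = 12
n4.2 (MAX): max(0, -20, 15) = 15
n4.3 (MAX): max(-8, 18) = 18
n4 (MIN): min(12, 15, 18) = 12
n0 (MAX): max(6, -9, 8, 12) = 12
At n0, MAX picks n4 (highest: 12).
At n4, MIN picks n4.1 (lowest: 12).
At n4.1, MAX picks n4.1.2 (highest: 12).
Terminal value 12.

n4.1.2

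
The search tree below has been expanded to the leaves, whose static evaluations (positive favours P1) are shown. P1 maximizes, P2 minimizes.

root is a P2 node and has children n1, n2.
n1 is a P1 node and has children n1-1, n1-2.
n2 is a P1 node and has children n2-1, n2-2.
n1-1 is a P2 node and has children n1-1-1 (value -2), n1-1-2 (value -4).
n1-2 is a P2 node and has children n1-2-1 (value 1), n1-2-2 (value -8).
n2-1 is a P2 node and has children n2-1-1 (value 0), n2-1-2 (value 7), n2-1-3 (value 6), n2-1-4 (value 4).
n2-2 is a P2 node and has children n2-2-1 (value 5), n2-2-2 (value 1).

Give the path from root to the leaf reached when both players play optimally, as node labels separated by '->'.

root -> n1 -> n1-1 -> n1-1-2

n1-1 (P2): min(-2, -4) = -4
n1-2 (P2): min(1, -8) = -8
n1 (P1): max(-4, -8) = -4
n2-1 (P2): min(0, 7, 6, 4) = 0
n2-2 (P2): min(5, 1) = 1
n2 (P1): max(0, 1) = 1
root (P2): min(-4, 1) = -4
At root, P2 picks n1 (lowest: -4).
At n1, P1 picks n1-1 (highest: -4).
At n1-1, P2 picks n1-1-2 (lowest: -4).
Terminal value -4.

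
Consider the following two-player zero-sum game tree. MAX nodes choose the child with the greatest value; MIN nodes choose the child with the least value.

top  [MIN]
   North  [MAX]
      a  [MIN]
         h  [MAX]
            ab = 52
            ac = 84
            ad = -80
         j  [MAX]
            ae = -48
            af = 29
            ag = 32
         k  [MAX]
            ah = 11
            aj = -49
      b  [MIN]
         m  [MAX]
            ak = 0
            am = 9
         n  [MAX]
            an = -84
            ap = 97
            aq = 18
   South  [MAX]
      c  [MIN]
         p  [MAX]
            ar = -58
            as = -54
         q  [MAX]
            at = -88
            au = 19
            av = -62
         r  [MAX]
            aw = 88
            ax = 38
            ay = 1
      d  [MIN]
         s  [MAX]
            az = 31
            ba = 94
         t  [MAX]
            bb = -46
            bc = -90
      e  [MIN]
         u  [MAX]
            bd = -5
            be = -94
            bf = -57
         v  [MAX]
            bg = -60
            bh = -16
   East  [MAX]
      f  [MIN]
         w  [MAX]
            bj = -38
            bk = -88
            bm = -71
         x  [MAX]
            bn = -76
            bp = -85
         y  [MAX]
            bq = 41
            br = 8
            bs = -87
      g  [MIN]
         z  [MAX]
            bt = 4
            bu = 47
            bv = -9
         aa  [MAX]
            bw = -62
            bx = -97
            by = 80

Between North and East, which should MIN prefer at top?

h (MAX): max(52, 84, -80) = 84
j (MAX): max(-48, 29, 32) = 32
k (MAX): max(11, -49) = 11
a (MIN): min(84, 32, 11) = 11
m (MAX): max(0, 9) = 9
n (MAX): max(-84, 97, 18) = 97
b (MIN): min(9, 97) = 9
North (MAX): max(11, 9) = 11
w (MAX): max(-38, -88, -71) = -38
x (MAX): max(-76, -85) = -76
y (MAX): max(41, 8, -87) = 41
f (MIN): min(-38, -76, 41) = -76
z (MAX): max(4, 47, -9) = 47
aa (MAX): max(-62, -97, 80) = 80
g (MIN): min(47, 80) = 47
East (MAX): max(-76, 47) = 47
MIN prefers the lower value; North=11, East=47. North is better since 11 < 47.

North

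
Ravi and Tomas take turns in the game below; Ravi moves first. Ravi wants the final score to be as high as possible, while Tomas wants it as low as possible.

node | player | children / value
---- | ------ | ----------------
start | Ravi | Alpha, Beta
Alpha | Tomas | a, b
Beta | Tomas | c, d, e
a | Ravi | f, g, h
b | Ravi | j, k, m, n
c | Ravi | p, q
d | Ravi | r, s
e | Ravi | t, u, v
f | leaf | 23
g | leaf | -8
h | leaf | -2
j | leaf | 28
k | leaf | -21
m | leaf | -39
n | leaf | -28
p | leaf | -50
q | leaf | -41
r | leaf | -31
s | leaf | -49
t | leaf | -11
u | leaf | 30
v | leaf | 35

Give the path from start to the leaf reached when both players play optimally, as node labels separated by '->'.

start -> Alpha -> a -> f

a (Ravi): max(23, -8, -2) = 23
b (Ravi): max(28, -21, -39, -28) = 28
Alpha (Tomas): min(23, 28) = 23
c (Ravi): max(-50, -41) = -41
d (Ravi): max(-31, -49) = -31
e (Ravi): max(-11, 30, 35) = 35
Beta (Tomas): min(-41, -31, 35) = -41
start (Ravi): max(23, -41) = 23
At start, Ravi picks Alpha (highest: 23).
At Alpha, Tomas picks a (lowest: 23).
At a, Ravi picks f (highest: 23).
Terminal value 23.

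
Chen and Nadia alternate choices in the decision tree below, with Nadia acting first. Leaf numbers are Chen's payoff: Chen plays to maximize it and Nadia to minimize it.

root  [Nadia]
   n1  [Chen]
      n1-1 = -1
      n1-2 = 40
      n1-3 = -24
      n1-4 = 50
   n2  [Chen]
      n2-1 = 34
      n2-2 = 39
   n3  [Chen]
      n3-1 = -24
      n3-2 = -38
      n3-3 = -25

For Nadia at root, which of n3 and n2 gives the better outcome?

n3

n3 (Chen): max(-24, -38, -25) = -24
n2 (Chen): max(34, 39) = 39
Nadia prefers the lower value; n3=-24, n2=39. n3 is better since -24 < 39.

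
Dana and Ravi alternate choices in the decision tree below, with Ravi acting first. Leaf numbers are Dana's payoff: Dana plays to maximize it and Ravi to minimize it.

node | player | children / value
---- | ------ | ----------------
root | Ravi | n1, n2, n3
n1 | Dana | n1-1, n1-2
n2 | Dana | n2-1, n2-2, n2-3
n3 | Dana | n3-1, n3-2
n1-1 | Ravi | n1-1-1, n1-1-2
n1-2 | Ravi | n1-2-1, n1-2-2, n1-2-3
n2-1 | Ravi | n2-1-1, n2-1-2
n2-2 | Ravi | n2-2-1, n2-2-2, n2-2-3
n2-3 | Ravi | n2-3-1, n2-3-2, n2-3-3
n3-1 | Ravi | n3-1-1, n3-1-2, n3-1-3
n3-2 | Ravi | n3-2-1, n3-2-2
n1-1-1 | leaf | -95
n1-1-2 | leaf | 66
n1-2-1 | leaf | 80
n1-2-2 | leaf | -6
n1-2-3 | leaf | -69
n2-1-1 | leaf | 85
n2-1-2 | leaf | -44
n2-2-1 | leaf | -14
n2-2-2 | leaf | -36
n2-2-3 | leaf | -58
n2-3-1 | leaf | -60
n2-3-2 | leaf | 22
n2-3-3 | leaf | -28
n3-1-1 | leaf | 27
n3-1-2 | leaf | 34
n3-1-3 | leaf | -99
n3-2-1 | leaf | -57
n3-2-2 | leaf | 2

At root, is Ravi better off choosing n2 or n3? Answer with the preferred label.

n3

n2-1 (Ravi): min(85, -44) = -44
n2-2 (Ravi): min(-14, -36, -58) = -58
n2-3 (Ravi): min(-60, 22, -28) = -60
n2 (Dana): max(-44, -58, -60) = -44
n3-1 (Ravi): min(27, 34, -99) = -99
n3-2 (Ravi): min(-57, 2) = -57
n3 (Dana): max(-99, -57) = -57
Ravi prefers the lower value; n2=-44, n3=-57. n3 is better since -57 < -44.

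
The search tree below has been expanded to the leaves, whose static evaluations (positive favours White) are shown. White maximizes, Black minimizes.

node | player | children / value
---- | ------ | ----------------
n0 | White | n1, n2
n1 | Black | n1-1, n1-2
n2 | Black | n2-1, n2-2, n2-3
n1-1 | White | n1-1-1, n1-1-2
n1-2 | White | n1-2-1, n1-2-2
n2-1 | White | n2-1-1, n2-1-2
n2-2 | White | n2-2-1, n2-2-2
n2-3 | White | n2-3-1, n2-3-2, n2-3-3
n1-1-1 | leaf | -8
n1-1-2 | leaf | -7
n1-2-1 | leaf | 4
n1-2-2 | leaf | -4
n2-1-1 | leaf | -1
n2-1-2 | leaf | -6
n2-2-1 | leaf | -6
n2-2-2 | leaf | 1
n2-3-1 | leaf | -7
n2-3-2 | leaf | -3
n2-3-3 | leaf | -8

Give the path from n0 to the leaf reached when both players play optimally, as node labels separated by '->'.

n1-1 (White): max(-8, -7) = -7
n1-2 (White): max(4, -4) = 4
n1 (Black): min(-7, 4) = -7
n2-1 (White): max(-1, -6) = -1
n2-2 (White): max(-6, 1) = 1
n2-3 (White): max(-7, -3, -8) = -3
n2 (Black): min(-1, 1, -3) = -3
n0 (White): max(-7, -3) = -3
At n0, White picks n2 (highest: -3).
At n2, Black picks n2-3 (lowest: -3).
At n2-3, White picks n2-3-2 (highest: -3).
Terminal value -3.

n0 -> n2 -> n2-3 -> n2-3-2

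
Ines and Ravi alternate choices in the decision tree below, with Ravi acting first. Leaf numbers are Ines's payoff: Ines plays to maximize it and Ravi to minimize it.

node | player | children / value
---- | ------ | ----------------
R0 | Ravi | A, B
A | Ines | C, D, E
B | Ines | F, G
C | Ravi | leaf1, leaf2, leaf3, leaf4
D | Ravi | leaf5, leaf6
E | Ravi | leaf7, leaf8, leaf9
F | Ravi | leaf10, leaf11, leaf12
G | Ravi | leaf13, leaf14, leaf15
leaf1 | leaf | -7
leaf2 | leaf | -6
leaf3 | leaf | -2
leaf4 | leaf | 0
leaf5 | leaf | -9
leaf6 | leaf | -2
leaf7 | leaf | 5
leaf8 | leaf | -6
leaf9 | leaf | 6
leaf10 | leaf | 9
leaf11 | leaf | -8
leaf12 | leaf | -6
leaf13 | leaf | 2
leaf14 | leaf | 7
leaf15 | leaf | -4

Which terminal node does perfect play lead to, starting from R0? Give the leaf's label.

C (Ravi): min(-7, -6, -2, 0) = -7
D (Ravi): min(-9, -2) = -9
E (Ravi): min(5, -6, 6) = -6
A (Ines): max(-7, -9, -6) = -6
F (Ravi): min(9, -8, -6) = -8
G (Ravi): min(2, 7, -4) = -4
B (Ines): max(-8, -4) = -4
R0 (Ravi): min(-6, -4) = -6
At R0, Ravi picks A (lowest: -6).
At A, Ines picks E (highest: -6).
At E, Ravi picks leaf8 (lowest: -6).
Terminal value -6.

leaf8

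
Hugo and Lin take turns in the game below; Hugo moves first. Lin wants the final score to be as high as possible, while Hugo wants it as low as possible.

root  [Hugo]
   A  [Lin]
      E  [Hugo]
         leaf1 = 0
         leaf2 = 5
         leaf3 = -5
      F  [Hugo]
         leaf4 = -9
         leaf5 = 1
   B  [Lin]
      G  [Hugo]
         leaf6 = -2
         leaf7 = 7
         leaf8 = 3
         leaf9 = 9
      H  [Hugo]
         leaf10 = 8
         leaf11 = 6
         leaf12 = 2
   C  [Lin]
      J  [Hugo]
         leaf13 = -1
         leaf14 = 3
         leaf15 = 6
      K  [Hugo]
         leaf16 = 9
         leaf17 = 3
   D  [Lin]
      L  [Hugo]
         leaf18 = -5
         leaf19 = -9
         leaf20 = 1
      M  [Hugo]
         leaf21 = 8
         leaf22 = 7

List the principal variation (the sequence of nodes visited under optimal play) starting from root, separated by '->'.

E (Hugo): min(0, 5, -5) = -5
F (Hugo): min(-9, 1) = -9
A (Lin): max(-5, -9) = -5
G (Hugo): min(-2, 7, 3, 9) = -2
H (Hugo): min(8, 6, 2) = 2
B (Lin): max(-2, 2) = 2
J (Hugo): min(-1, 3, 6) = -1
K (Hugo): min(9, 3) = 3
C (Lin): max(-1, 3) = 3
L (Hugo): min(-5, -9, 1) = -9
M (Hugo): min(8, 7) = 7
D (Lin): max(-9, 7) = 7
root (Hugo): min(-5, 2, 3, 7) = -5
At root, Hugo picks A (lowest: -5).
At A, Lin picks E (highest: -5).
At E, Hugo picks leaf3 (lowest: -5).
Terminal value -5.

root -> A -> E -> leaf3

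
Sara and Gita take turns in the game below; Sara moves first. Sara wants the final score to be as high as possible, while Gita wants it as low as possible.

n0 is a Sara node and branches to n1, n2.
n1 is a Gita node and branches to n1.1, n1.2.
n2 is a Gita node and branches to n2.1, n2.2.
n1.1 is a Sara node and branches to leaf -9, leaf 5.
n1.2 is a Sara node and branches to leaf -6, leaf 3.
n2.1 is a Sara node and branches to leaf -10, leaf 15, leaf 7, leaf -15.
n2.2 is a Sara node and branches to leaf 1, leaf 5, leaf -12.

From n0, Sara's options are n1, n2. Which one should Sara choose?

n1.1 (Sara): max(-9, 5) = 5
n1.2 (Sara): max(-6, 3) = 3
n1 (Gita): min(5, 3) = 3
n2.1 (Sara): max(-10, 15, 7, -15) = 15
n2.2 (Sara): max(1, 5, -12) = 5
n2 (Gita): min(15, 5) = 5
n0 (Sara): max(3, 5) = 5
Sara at n0 wants the highest of {n1=3, n2=5}, so chooses n2.

n2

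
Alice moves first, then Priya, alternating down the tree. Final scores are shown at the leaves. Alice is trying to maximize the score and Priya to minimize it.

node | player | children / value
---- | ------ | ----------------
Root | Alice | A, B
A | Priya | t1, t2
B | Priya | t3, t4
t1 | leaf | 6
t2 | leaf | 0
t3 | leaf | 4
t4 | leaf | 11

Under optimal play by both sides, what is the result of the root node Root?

A (Priya): min(6, 0) = 0
B (Priya): min(4, 11) = 4
Root (Alice): max(0, 4) = 4

4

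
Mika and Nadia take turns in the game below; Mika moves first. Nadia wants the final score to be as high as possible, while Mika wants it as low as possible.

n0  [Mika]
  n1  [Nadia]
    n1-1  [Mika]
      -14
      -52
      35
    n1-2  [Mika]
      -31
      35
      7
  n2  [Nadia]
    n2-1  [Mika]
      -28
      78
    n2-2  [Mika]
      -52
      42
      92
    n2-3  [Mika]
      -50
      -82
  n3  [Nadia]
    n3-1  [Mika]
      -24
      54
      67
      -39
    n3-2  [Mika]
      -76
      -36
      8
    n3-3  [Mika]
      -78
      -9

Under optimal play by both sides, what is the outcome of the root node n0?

n1-1 (Mika): min(-14, -52, 35) = -52
n1-2 (Mika): min(-31, 35, 7) = -31
n1 (Nadia): max(-52, -31) = -31
n2-1 (Mika): min(-28, 78) = -28
n2-2 (Mika): min(-52, 42, 92) = -52
n2-3 (Mika): min(-50, -82) = -82
n2 (Nadia): max(-28, -52, -82) = -28
n3-1 (Mika): min(-24, 54, 67, -39) = -39
n3-2 (Mika): min(-76, -36, 8) = -76
n3-3 (Mika): min(-78, -9) = -78
n3 (Nadia): max(-39, -76, -78) = -39
n0 (Mika): min(-31, -28, -39) = -39

-39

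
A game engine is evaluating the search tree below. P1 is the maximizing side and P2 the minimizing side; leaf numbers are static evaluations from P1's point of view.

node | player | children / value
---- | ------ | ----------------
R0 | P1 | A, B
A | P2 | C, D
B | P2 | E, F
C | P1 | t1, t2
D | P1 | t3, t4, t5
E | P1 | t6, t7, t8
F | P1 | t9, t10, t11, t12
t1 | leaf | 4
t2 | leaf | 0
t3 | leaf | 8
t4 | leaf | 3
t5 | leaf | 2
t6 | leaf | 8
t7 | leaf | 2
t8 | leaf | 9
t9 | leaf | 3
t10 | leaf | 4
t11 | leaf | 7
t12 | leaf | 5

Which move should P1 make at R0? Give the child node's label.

C (P1): max(4, 0) = 4
D (P1): max(8, 3, 2) = 8
A (P2): min(4, 8) = 4
E (P1): max(8, 2, 9) = 9
F (P1): max(3, 4, 7, 5) = 7
B (P2): min(9, 7) = 7
R0 (P1): max(4, 7) = 7
P1 at R0 wants the highest of {A=4, B=7}, so chooses B.

B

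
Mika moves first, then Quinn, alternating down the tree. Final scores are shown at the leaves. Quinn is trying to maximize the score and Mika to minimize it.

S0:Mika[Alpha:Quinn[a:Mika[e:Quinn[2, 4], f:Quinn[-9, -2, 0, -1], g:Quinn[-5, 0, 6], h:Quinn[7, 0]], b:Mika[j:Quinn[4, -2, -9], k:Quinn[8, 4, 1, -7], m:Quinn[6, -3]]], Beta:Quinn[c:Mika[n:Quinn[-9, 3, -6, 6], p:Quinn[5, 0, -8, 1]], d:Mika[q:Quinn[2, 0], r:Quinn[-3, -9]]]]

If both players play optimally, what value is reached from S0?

4

e (Quinn): max(2, 4) = 4
f (Quinn): max(-9, -2, 0, -1) = 0
g (Quinn): max(-5, 0, 6) = 6
h (Quinn): max(7, 0) = 7
a (Mika): min(4, 0, 6, 7) = 0
j (Quinn): max(4, -2, -9) = 4
k (Quinn): max(8, 4, 1, -7) = 8
m (Quinn): max(6, -3) = 6
b (Mika): min(4, 8, 6) = 4
Alpha (Quinn): max(0, 4) = 4
n (Quinn): max(-9, 3, -6, 6) = 6
p (Quinn): max(5, 0, -8, 1) = 5
c (Mika): min(6, 5) = 5
q (Quinn): max(2, 0) = 2
r (Quinn): max(-3, -9) = -3
d (Mika): min(2, -3) = -3
Beta (Quinn): max(5, -3) = 5
S0 (Mika): min(4, 5) = 4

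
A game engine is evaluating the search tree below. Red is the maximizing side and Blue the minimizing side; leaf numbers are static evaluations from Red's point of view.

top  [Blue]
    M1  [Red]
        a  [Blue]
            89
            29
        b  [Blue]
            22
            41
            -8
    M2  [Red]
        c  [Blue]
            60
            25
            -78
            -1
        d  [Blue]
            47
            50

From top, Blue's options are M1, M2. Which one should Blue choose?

a (Blue): min(89, 29) = 29
b (Blue): min(22, 41, -8) = -8
M1 (Red): max(29, -8) = 29
c (Blue): min(60, 25, -78, -1) = -78
d (Blue): min(47, 50) = 47
M2 (Red): max(-78, 47) = 47
top (Blue): min(29, 47) = 29
Blue at top wants the lowest of {M1=29, M2=47}, so chooses M1.

M1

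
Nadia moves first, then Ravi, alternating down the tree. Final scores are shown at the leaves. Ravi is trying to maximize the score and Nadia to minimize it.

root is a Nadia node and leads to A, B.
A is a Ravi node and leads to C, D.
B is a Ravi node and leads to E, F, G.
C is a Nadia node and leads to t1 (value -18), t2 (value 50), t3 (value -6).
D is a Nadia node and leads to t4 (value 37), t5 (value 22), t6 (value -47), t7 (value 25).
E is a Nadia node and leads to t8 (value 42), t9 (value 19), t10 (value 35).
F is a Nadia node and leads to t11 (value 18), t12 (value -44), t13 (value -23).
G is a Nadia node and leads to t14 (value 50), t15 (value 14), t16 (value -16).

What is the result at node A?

C (Nadia): min(-18, 50, -6) = -18
D (Nadia): min(37, 22, -47, 25) = -47
A (Ravi): max(-18, -47) = -18

-18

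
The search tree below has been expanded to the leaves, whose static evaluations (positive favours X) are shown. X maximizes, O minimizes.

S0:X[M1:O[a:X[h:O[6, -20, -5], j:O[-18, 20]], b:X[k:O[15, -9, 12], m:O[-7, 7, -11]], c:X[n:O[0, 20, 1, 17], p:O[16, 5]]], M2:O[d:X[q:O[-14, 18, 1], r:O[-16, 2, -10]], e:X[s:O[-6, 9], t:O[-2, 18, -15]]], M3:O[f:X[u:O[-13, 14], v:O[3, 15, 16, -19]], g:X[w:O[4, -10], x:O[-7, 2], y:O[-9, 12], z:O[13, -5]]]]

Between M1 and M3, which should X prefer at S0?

M3

h (O): min(6, -20, -5) = -20
j (O): min(-18, 20) = -18
a (X): max(-20, -18) = -18
k (O): min(15, -9, 12) = -9
m (O): min(-7, 7, -11) = -11
b (X): max(-9, -11) = -9
n (O): min(0, 20, 1, 17) = 0
p (O): min(16, 5) = 5
c (X): max(0, 5) = 5
M1 (O): min(-18, -9, 5) = -18
u (O): min(-13, 14) = -13
v (O): min(3, 15, 16, -19) = -19
f (X): max(-13, -19) = -13
w (O): min(4, -10) = -10
x (O): min(-7, 2) = -7
y (O): min(-9, 12) = -9
z (O): min(13, -5) = -5
g (X): max(-10, -7, -9, -5) = -5
M3 (O): min(-13, -5) = -13
X prefers the higher value; M1=-18, M3=-13. M3 is better since -13 > -18.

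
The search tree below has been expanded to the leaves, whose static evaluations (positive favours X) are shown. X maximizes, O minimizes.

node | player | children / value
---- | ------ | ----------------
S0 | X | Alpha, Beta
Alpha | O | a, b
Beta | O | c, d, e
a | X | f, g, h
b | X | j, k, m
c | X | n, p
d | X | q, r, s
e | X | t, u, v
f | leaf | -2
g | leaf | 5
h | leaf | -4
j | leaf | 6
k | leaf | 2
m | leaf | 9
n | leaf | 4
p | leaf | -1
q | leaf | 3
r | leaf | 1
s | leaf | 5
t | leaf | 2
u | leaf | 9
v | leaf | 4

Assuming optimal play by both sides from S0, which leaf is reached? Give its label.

g

a (X): max(-2, 5, -4) = 5
b (X): max(6, 2, 9) = 9
Alpha (O): min(5, 9) = 5
c (X): max(4, -1) = 4
d (X): max(3, 1, 5) = 5
e (X): max(2, 9, 4) = 9
Beta (O): min(4, 5, 9) = 4
S0 (X): max(5, 4) = 5
At S0, X picks Alpha (highest: 5).
At Alpha, O picks a (lowest: 5).
At a, X picks g (highest: 5).
Terminal value 5.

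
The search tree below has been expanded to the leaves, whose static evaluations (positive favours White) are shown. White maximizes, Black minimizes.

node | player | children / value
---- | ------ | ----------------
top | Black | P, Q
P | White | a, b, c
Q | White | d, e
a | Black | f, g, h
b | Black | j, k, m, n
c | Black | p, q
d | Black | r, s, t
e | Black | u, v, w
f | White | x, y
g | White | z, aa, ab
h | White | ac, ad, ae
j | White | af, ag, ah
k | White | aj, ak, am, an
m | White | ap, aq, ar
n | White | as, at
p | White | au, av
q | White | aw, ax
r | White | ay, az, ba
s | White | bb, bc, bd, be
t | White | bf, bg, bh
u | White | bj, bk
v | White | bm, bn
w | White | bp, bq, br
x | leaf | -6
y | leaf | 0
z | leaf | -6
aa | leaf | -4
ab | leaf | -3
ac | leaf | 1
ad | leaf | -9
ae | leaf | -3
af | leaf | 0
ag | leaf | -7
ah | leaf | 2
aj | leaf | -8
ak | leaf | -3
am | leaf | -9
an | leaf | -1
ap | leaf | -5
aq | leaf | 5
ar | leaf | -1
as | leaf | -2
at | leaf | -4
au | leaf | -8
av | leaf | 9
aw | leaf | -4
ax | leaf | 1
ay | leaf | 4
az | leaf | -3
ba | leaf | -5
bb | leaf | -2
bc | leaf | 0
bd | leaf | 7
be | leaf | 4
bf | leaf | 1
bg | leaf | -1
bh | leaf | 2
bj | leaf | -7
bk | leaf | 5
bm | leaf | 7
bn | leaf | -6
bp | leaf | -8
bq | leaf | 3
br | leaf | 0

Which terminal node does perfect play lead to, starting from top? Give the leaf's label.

ax

f (White): max(-6, 0) = 0
g (White): max(-6, -4, -3) = -3
h (White): max(1, -9, -3) = 1
a (Black): min(0, -3, 1) = -3
j (White): max(0, -7, 2) = 2
k (White): max(-8, -3, -9, -1) = -1
m (White): max(-5, 5, -1) = 5
n (White): max(-2, -4) = -2
b (Black): min(2, -1, 5, -2) = -2
p (White): max(-8, 9) = 9
q (White): max(-4, 1) = 1
c (Black): min(9, 1) = 1
P (White): max(-3, -2, 1) = 1
r (White): max(4, -3, -5) = 4
s (White): max(-2, 0, 7, 4) = 7
t (White): max(1, -1, 2) = 2
d (Black): min(4, 7, 2) = 2
u (White): max(-7, 5) = 5
v (White): max(7, -6) = 7
w (White): max(-8, 3, 0) = 3
e (Black): min(5, 7, 3) = 3
Q (White): max(2, 3) = 3
top (Black): min(1, 3) = 1
At top, Black picks P (lowest: 1).
At P, White picks c (highest: 1).
At c, Black picks q (lowest: 1).
At q, White picks ax (highest: 1).
Terminal value 1.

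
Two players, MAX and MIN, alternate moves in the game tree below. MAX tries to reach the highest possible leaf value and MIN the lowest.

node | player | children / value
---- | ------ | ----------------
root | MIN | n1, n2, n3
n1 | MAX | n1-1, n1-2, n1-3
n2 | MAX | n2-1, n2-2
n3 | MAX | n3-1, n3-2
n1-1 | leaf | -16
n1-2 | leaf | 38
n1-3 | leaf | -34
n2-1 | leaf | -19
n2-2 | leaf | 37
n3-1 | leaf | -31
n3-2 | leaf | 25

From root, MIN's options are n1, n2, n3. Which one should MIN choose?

n3

n1 (MAX): max(-16, 38, -34) = 38
n2 (MAX): max(-19, 37) = 37
n3 (MAX): max(-31, 25) = 25
root (MIN): min(38, 37, 25) = 25
MIN at root wants the lowest of {n1=38, n2=37, n3=25}, so chooses n3.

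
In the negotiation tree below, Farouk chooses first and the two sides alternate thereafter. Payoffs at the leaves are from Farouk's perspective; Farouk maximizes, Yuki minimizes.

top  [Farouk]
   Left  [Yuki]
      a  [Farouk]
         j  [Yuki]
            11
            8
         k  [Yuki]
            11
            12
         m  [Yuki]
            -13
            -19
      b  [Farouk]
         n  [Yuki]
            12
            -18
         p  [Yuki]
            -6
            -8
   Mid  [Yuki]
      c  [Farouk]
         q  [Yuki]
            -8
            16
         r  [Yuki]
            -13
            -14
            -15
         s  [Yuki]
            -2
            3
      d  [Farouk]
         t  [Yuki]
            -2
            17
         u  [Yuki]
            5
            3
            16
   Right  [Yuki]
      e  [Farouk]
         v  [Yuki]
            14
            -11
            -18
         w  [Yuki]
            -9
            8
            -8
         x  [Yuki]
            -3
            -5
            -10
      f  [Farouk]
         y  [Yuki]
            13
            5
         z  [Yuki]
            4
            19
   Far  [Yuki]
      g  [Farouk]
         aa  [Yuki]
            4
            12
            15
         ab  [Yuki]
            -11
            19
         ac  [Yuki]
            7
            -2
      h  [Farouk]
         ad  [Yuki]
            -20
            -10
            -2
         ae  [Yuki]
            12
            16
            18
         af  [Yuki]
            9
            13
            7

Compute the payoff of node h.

ad (Yuki): min(-20, -10, -2) = -20
ae (Yuki): min(12, 16, 18) = 12
af (Yuki): min(9, 13, 7) = 7
h (Farouk): max(-20, 12, 7) = 12

12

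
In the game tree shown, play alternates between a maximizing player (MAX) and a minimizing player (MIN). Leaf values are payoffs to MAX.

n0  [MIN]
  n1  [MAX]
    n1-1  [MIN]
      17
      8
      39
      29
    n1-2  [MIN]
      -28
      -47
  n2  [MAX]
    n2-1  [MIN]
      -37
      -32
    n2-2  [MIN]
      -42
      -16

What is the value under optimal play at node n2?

n2-1 (MIN): min(-37, -32) = -37
n2-2 (MIN): min(-42, -16) = -42
n2 (MAX): max(-37, -42) = -37

-37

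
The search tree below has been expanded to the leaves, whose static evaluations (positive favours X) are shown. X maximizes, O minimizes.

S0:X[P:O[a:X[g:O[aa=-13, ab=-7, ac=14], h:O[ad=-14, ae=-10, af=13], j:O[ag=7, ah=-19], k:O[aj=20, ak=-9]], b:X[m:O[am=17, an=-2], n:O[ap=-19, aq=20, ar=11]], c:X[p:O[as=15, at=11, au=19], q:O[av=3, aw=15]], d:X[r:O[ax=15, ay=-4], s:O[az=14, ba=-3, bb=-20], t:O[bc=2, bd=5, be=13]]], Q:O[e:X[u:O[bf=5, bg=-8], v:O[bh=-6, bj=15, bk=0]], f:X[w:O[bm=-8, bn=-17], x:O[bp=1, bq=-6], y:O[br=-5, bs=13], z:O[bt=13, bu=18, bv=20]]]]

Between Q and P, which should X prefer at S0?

u (O): min(5, -8) = -8
v (O): min(-6, 15, 0) = -6
e (X): max(-8, -6) = -6
w (O): min(-8, -17) = -17
x (O): min(1, -6) = -6
y (O): min(-5, 13) = -5
z (O): min(13, 18, 20) = 13
f (X): max(-17, -6, -5, 13) = 13
Q (O): min(-6, 13) = -6
g (O): min(-13, -7, 14) = -13
h (O): min(-14, -10, 13) = -14
j (O): min(7, -19) = -19
k (O): min(20, -9) = -9
a (X): max(-13, -14, -19, -9) = -9
m (O): min(17, -2) = -2
n (O): min(-19, 20, 11) = -19
b (X): max(-2, -19) = -2
p (O): min(15, 11, 19) = 11
q (O): min(3, 15) = 3
c (X): max(11, 3) = 11
r (O): min(15, -4) = -4
s (O): min(14, -3, -20) = -20
t (O): min(2, 5, 13) = 2
d (X): max(-4, -20, 2) = 2
P (O): min(-9, -2, 11, 2) = -9
X prefers the higher value; Q=-6, P=-9. Q is better since -6 > -9.

Q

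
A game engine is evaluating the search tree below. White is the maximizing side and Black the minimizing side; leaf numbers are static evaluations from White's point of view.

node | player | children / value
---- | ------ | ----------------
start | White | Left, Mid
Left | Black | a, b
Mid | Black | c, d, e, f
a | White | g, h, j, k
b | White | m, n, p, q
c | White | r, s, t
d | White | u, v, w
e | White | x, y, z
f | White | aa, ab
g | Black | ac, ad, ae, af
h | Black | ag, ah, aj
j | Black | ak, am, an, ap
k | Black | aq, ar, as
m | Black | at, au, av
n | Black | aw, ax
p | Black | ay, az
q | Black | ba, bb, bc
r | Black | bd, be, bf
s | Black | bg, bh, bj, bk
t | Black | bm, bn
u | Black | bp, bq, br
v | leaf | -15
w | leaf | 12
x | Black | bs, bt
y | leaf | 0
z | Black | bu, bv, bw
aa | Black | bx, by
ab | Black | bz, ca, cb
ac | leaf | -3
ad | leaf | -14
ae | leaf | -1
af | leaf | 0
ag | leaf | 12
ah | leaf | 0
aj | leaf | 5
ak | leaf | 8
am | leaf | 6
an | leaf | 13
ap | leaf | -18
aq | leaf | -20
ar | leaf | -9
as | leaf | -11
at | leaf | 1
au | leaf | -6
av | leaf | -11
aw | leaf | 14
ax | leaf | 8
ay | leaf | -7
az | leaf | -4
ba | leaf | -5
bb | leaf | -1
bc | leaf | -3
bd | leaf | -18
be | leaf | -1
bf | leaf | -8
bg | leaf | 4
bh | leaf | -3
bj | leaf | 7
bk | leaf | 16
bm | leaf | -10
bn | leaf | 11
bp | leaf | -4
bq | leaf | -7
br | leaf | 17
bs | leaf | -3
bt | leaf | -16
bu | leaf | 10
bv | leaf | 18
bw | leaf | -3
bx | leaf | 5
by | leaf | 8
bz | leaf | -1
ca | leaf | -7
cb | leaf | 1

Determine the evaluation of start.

0

g (Black): min(-3, -14, -1, 0) = -14
h (Black): min(12, 0, 5) = 0
j (Black): min(8, 6, 13, -18) = -18
k (Black): min(-20, -9, -11) = -20
a (White): max(-14, 0, -18, -20) = 0
m (Black): min(1, -6, -11) = -11
n (Black): min(14, 8) = 8
p (Black): min(-7, -4) = -7
q (Black): min(-5, -1, -3) = -5
b (White): max(-11, 8, -7, -5) = 8
Left (Black): min(0, 8) = 0
r (Black): min(-18, -1, -8) = -18
s (Black): min(4, -3, 7, 16) = -3
t (Black): min(-10, 11) = -10
c (White): max(-18, -3, -10) = -3
u (Black): min(-4, -7, 17) = -7
d (White): max(-7, -15, 12) = 12
x (Black): min(-3, -16) = -16
z (Black): min(10, 18, -3) = -3
e (White): max(-16, 0, -3) = 0
aa (Black): min(5, 8) = 5
ab (Black): min(-1, -7, 1) = -7
f (White): max(5, -7) = 5
Mid (Black): min(-3, 12, 0, 5) = -3
start (White): max(0, -3) = 0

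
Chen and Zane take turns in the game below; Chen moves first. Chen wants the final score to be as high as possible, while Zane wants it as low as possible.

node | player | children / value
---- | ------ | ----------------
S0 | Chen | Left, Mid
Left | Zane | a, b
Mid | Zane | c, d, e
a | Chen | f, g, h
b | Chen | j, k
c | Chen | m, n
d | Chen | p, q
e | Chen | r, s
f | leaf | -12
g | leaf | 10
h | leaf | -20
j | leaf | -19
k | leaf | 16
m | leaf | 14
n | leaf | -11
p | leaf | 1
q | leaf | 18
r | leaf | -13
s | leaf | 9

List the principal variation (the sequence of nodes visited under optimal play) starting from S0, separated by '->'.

a (Chen): max(-12, 10, -20) = 10
b (Chen): max(-19, 16) = 16
Left (Zane): min(10, 16) = 10
c (Chen): max(14, -11) = 14
d (Chen): max(1, 18) = 18
e (Chen): max(-13, 9) = 9
Mid (Zane): min(14, 18, 9) = 9
S0 (Chen): max(10, 9) = 10
At S0, Chen picks Left (highest: 10).
At Left, Zane picks a (lowest: 10).
At a, Chen picks g (highest: 10).
Terminal value 10.

S0 -> Left -> a -> g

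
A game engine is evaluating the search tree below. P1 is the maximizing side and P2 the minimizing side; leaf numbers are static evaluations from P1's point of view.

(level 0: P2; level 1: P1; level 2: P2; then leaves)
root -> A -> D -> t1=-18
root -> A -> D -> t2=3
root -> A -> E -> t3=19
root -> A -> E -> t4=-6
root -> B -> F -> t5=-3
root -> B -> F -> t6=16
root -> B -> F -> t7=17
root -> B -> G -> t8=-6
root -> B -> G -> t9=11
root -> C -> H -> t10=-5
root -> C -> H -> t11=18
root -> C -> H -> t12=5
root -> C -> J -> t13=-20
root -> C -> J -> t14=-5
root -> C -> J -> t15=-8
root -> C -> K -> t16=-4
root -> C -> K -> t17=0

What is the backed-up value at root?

-6

D (P2): min(-18, 3) = -18
E (P2): min(19, -6) = -6
A (P1): max(-18, -6) = -6
F (P2): min(-3, 16, 17) = -3
G (P2): min(-6, 11) = -6
B (P1): max(-3, -6) = -3
H (P2): min(-5, 18, 5) = -5
J (P2): min(-20, -5, -8) = -20
K (P2): min(-4, 0) = -4
C (P1): max(-5, -20, -4) = -4
root (P2): min(-6, -3, -4) = -6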